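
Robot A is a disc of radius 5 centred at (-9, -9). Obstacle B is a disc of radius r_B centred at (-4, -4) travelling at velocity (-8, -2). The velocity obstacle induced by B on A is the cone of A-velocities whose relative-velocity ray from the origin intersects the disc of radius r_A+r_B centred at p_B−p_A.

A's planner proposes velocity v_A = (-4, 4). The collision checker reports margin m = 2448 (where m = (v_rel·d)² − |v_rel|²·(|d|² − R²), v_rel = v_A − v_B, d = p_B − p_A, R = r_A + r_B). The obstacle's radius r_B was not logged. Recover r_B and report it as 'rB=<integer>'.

m = 2448
d = (5, 5);  v_rel = (4, 6),  |v_rel|² = 52
v_rel×d = (4)·(5) − (6)·(5) = -10
since m = R²·52 − (-10)²:  R² = (100 + 2448) / 52 = 49
R = √49 = 7  ⇒  r_B = 7 − 5 = 2

rB=2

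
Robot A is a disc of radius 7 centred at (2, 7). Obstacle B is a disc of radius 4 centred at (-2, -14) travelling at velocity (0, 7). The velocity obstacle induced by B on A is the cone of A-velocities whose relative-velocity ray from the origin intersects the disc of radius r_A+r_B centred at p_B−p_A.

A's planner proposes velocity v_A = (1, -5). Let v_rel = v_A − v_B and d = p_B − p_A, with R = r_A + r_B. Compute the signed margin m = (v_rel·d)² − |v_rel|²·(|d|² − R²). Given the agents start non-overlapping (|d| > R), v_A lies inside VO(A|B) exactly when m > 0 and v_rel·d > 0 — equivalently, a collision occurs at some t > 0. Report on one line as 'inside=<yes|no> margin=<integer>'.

d = (-4, -21),  |d|² = 457;  R = 7+4 = 11,  c = 457−11² = 336
v_rel = (1, -12),  |v_rel|² = 145;  v_rel·d = (1)·(-4) + (-12)·(-21) = 248
145·t² − 496·t + 336 = 0  ⇒  m = 248² − 145·336 = 12784
m = 12784 > 0,  v_rel·d = 248 > 0  ⇒  inside

inside=yes margin=12784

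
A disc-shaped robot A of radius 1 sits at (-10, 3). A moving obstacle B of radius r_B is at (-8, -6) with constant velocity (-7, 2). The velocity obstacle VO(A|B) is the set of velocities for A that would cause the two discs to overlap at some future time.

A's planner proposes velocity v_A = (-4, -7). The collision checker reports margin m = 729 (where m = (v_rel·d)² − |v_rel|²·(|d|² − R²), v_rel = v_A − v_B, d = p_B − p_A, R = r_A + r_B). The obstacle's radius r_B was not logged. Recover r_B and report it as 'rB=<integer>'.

m = 729
d = (2, -9);  v_rel = (3, -9),  |v_rel|² = 90
v_rel×d = (3)·(-9) − (-9)·(2) = -9
since m = R²·90 − (-9)²:  R² = (81 + 729) / 90 = 9
R = √9 = 3  ⇒  r_B = 3 − 1 = 2

rB=2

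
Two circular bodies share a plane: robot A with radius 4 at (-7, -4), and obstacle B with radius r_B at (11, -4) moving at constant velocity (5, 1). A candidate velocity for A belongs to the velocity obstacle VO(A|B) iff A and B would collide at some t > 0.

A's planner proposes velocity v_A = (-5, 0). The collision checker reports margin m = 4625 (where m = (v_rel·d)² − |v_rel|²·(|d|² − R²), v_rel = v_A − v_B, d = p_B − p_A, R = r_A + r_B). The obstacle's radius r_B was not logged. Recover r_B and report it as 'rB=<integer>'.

m = 4625
d = (18, 0);  v_rel = (-10, -1),  |v_rel|² = 101
v_rel×d = (-10)·(0) − (-1)·(18) = 18
since m = R²·101 − 18²:  R² = (324 + 4625) / 101 = 49
R = √49 = 7  ⇒  r_B = 7 − 4 = 3

rB=3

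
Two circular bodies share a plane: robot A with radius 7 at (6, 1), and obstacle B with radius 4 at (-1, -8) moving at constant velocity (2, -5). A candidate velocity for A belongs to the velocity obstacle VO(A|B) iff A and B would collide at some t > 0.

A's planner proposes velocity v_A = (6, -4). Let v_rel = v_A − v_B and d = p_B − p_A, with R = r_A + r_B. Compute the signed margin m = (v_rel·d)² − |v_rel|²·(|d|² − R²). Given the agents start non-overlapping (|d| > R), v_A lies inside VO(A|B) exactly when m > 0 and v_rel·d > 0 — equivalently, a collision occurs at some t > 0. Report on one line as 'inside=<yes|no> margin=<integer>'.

d = (-7, -9),  |d|² = 130;  R = 7+4 = 11,  c = 130−11² = 9
v_rel = (4, 1),  |v_rel|² = 17;  v_rel·d = (4)·(-7) + (1)·(-9) = -37
17·t² + 74·t + 9 = 0  ⇒  m = (-37)² − 17·9 = 1216
m = 1216 > 0,  v_rel·d = -37 < 0  ⇒  outside

inside=no margin=1216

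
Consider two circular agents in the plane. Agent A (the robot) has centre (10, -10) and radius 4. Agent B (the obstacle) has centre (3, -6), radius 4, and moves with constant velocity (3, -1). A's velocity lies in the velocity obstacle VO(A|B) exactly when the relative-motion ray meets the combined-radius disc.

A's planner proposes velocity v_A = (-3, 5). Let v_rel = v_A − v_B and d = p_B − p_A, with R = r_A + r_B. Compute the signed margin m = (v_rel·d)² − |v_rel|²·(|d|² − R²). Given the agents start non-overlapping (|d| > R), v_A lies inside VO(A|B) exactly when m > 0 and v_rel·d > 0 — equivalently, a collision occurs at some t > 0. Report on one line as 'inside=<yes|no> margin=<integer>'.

d = (-7, 4),  |d|² = 65;  R = 4+4 = 8,  c = 65−8² = 1
v_rel = (-6, 6),  |v_rel|² = 72;  v_rel·d = (-6)·(-7) + (6)·(4) = 66
72·t² − 132·t + 1 = 0  ⇒  m = 66² − 72·1 = 4284
m = 4284 > 0,  v_rel·d = 66 > 0  ⇒  inside

inside=yes margin=4284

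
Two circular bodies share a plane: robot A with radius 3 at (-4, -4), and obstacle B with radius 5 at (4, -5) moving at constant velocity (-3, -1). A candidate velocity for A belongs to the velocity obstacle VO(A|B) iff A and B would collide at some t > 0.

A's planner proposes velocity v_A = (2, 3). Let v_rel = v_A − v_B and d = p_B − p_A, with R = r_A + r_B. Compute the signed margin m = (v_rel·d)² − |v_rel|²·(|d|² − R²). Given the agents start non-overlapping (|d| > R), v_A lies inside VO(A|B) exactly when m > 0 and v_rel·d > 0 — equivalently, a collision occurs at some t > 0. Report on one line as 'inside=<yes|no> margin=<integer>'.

d = (8, -1),  |d|² = 65;  R = 3+5 = 8,  c = 65−8² = 1
v_rel = (5, 4),  |v_rel|² = 41;  v_rel·d = (5)·(8) + (4)·(-1) = 36
41·t² − 72·t + 1 = 0  ⇒  m = 36² − 41·1 = 1255
m = 1255 > 0,  v_rel·d = 36 > 0  ⇒  inside

inside=yes margin=1255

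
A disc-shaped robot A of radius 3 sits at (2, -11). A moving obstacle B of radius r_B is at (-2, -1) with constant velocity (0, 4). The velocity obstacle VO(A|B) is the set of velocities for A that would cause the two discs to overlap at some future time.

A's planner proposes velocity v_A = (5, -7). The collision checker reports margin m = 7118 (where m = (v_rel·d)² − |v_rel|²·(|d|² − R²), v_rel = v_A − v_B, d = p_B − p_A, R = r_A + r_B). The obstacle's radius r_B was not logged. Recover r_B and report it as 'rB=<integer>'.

m = 7118
d = (-4, 10);  v_rel = (5, -11),  |v_rel|² = 146
v_rel×d = (5)·(10) − (-11)·(-4) = 6
since m = R²·146 − 6²:  R² = (36 + 7118) / 146 = 49
R = √49 = 7  ⇒  r_B = 7 − 3 = 4

rB=4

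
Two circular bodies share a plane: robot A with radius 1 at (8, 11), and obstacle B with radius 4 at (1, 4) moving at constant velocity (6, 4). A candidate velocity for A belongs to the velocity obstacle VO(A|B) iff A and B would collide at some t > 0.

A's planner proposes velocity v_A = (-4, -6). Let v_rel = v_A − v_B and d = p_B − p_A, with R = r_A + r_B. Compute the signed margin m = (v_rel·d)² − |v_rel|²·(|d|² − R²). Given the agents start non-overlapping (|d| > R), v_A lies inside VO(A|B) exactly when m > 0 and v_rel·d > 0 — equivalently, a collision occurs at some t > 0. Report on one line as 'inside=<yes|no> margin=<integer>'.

d = (-7, -7),  |d|² = 98;  R = 1+4 = 5,  c = 98−5² = 73
v_rel = (-10, -10),  |v_rel|² = 200;  v_rel·d = (-10)·(-7) + (-10)·(-7) = 140
200·t² − 280·t + 73 = 0  ⇒  m = 140² − 200·73 = 5000
m = 5000 > 0,  v_rel·d = 140 > 0  ⇒  inside

inside=yes margin=5000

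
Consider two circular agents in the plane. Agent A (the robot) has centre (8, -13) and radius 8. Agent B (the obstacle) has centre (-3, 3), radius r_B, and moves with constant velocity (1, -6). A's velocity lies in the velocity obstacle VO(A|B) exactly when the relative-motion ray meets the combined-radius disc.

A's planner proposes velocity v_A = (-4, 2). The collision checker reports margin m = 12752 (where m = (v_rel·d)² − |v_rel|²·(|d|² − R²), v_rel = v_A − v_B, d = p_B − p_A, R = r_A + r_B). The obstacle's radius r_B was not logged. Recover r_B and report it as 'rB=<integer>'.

m = 12752
d = (-11, 16);  v_rel = (-5, 8),  |v_rel|² = 89
v_rel×d = (-5)·(16) − (8)·(-11) = 8
since m = R²·89 − 8²:  R² = (64 + 12752) / 89 = 144
R = √144 = 12  ⇒  r_B = 12 − 8 = 4

rB=4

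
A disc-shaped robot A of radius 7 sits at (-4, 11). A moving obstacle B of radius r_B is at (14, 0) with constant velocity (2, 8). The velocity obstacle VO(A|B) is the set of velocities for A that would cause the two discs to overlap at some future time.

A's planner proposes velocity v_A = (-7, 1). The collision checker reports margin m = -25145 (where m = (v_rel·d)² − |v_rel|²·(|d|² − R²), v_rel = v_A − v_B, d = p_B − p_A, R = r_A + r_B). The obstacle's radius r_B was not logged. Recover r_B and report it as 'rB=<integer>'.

m = -25145
d = (18, -11);  v_rel = (-9, -7),  |v_rel|² = 130
v_rel×d = (-9)·(-11) − (-7)·(18) = 225
since m = R²·130 − 225²:  R² = (50625 + -25145) / 130 = 196
R = √196 = 14  ⇒  r_B = 14 − 7 = 7

rB=7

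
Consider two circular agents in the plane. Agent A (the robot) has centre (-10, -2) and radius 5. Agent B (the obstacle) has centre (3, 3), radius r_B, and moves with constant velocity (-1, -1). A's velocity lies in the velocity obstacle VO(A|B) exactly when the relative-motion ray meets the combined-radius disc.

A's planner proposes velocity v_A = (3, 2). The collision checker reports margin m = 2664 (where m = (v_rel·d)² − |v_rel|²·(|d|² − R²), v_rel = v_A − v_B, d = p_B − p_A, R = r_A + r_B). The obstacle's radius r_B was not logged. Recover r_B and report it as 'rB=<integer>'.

m = 2664
d = (13, 5);  v_rel = (4, 3),  |v_rel|² = 25
v_rel×d = (4)·(5) − (3)·(13) = -19
since m = R²·25 − (-19)²:  R² = (361 + 2664) / 25 = 121
R = √121 = 11  ⇒  r_B = 11 − 5 = 6

rB=6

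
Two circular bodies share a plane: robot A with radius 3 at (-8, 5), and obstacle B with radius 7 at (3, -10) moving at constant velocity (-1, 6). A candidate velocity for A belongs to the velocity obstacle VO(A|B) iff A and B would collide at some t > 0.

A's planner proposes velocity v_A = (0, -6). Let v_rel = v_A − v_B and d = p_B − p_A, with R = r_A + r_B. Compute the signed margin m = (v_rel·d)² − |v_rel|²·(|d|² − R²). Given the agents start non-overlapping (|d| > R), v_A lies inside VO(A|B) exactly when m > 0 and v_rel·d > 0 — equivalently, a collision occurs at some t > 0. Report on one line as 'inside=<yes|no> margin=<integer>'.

d = (11, -15),  |d|² = 346;  R = 3+7 = 10,  c = 346−10² = 246
v_rel = (1, -12),  |v_rel|² = 145;  v_rel·d = (1)·(11) + (-12)·(-15) = 191
145·t² − 382·t + 246 = 0  ⇒  m = 191² − 145·246 = 811
m = 811 > 0,  v_rel·d = 191 > 0  ⇒  inside

inside=yes margin=811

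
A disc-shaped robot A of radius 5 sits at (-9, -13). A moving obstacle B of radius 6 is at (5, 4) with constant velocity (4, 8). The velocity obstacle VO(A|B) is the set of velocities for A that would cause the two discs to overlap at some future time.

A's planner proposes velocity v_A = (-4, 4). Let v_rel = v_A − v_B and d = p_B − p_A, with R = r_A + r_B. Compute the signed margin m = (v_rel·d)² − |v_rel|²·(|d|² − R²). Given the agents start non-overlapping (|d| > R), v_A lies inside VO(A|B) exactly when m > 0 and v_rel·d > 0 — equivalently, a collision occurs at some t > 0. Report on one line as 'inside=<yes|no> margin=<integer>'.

d = (14, 17),  |d|² = 485;  R = 5+6 = 11,  c = 485−11² = 364
v_rel = (-8, -4),  |v_rel|² = 80;  v_rel·d = (-8)·(14) + (-4)·(17) = -180
80·t² + 360·t + 364 = 0  ⇒  m = (-180)² − 80·364 = 3280
m = 3280 > 0,  v_rel·d = -180 < 0  ⇒  outside

inside=no margin=3280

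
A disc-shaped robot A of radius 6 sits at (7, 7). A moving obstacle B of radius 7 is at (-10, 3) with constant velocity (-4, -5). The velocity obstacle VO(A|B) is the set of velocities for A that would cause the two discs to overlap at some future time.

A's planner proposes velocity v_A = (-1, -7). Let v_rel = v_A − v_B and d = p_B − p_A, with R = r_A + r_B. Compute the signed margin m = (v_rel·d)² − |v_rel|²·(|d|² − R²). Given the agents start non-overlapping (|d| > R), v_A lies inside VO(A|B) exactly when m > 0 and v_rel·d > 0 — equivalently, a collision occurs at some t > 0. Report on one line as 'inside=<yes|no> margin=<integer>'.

d = (-17, -4),  |d|² = 305;  R = 6+7 = 13,  c = 305−13² = 136
v_rel = (3, -2),  |v_rel|² = 13;  v_rel·d = (3)·(-17) + (-2)·(-4) = -43
13·t² + 86·t + 136 = 0  ⇒  m = (-43)² − 13·136 = 81
m = 81 > 0,  v_rel·d = -43 < 0  ⇒  outside

inside=no margin=81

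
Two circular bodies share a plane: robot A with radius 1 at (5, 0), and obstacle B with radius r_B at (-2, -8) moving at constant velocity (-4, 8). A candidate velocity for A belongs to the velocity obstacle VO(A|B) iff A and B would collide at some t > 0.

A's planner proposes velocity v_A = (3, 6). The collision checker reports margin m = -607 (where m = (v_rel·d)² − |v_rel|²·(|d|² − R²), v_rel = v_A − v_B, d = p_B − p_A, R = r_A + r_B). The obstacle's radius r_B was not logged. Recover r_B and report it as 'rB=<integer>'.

m = -607
d = (-7, -8);  v_rel = (7, -2),  |v_rel|² = 53
v_rel×d = (7)·(-8) − (-2)·(-7) = -70
since m = R²·53 − (-70)²:  R² = (4900 + -607) / 53 = 81
R = √81 = 9  ⇒  r_B = 9 − 1 = 8

rB=8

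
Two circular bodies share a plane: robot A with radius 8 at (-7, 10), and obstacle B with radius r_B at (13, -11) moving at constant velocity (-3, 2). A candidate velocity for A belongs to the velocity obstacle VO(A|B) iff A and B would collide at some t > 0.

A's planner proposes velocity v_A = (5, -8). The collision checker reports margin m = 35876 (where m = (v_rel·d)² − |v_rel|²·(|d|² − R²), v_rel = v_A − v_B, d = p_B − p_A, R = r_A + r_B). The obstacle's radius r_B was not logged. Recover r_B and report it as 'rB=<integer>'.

m = 35876
d = (20, -21);  v_rel = (8, -10),  |v_rel|² = 164
v_rel×d = (8)·(-21) − (-10)·(20) = 32
since m = R²·164 − 32²:  R² = (1024 + 35876) / 164 = 225
R = √225 = 15  ⇒  r_B = 15 − 8 = 7

rB=7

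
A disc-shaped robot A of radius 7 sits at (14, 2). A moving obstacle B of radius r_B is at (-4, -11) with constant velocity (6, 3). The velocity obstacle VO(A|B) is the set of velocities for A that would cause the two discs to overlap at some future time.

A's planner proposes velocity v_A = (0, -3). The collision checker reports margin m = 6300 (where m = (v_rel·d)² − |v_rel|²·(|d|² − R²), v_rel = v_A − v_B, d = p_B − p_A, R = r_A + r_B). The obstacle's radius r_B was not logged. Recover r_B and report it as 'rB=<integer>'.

m = 6300
d = (-18, -13);  v_rel = (-6, -6),  |v_rel|² = 72
v_rel×d = (-6)·(-13) − (-6)·(-18) = -30
since m = R²·72 − (-30)²:  R² = (900 + 6300) / 72 = 100
R = √100 = 10  ⇒  r_B = 10 − 7 = 3

rB=3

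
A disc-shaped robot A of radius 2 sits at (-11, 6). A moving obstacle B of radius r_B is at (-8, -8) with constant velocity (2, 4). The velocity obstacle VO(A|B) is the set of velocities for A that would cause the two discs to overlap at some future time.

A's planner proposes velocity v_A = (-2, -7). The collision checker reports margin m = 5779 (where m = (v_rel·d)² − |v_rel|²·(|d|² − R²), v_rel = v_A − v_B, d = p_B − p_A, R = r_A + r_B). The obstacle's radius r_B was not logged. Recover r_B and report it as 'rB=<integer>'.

m = 5779
d = (3, -14);  v_rel = (-4, -11),  |v_rel|² = 137
v_rel×d = (-4)·(-14) − (-11)·(3) = 89
since m = R²·137 − 89²:  R² = (7921 + 5779) / 137 = 100
R = √100 = 10  ⇒  r_B = 10 − 2 = 8

rB=8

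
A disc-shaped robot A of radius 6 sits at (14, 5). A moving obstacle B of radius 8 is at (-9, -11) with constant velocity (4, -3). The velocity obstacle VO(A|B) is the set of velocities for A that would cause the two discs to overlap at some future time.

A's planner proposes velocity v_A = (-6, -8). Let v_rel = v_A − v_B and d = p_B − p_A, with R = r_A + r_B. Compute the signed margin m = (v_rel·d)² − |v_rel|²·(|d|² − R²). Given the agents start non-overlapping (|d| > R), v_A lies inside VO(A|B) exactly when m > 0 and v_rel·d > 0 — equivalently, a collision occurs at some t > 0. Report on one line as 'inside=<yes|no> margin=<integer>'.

d = (-23, -16),  |d|² = 785;  R = 6+8 = 14,  c = 785−14² = 589
v_rel = (-10, -5),  |v_rel|² = 125;  v_rel·d = (-10)·(-23) + (-5)·(-16) = 310
125·t² − 620·t + 589 = 0  ⇒  m = 310² − 125·589 = 22475
m = 22475 > 0,  v_rel·d = 310 > 0  ⇒  inside

inside=yes margin=22475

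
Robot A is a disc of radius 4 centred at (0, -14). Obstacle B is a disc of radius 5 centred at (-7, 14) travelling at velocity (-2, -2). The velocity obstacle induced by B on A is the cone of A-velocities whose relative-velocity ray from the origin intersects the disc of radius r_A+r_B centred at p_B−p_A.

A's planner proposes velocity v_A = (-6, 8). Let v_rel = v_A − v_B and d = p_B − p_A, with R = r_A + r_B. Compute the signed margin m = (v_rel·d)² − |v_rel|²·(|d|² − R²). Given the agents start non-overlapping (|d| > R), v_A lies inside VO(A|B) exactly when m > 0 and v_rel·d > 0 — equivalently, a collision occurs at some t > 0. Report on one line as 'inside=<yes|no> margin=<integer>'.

d = (-7, 28),  |d|² = 833;  R = 4+5 = 9,  c = 833−9² = 752
v_rel = (-4, 10),  |v_rel|² = 116;  v_rel·d = (-4)·(-7) + (10)·(28) = 308
116·t² − 616·t + 752 = 0  ⇒  m = 308² − 116·752 = 7632
m = 7632 > 0,  v_rel·d = 308 > 0  ⇒  inside

inside=yes margin=7632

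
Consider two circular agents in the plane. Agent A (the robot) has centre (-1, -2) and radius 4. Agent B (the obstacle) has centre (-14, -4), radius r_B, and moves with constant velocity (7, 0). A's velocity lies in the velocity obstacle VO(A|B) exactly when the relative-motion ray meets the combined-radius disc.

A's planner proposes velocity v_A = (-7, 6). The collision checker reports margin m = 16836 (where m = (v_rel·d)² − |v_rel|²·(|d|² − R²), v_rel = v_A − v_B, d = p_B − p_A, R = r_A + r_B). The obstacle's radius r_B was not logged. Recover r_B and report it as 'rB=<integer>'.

m = 16836
d = (-13, -2);  v_rel = (-14, 6),  |v_rel|² = 232
v_rel×d = (-14)·(-2) − (6)·(-13) = 106
since m = R²·232 − 106²:  R² = (11236 + 16836) / 232 = 121
R = √121 = 11  ⇒  r_B = 11 − 4 = 7

rB=7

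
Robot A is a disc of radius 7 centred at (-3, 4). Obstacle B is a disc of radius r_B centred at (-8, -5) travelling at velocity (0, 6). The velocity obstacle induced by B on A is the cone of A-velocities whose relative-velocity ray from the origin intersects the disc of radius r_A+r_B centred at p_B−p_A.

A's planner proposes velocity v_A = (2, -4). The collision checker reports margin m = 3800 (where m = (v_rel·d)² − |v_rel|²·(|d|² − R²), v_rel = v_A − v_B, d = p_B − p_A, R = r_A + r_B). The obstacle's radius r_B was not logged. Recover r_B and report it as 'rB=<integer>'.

m = 3800
d = (-5, -9);  v_rel = (2, -10),  |v_rel|² = 104
v_rel×d = (2)·(-9) − (-10)·(-5) = -68
since m = R²·104 − (-68)²:  R² = (4624 + 3800) / 104 = 81
R = √81 = 9  ⇒  r_B = 9 − 7 = 2

rB=2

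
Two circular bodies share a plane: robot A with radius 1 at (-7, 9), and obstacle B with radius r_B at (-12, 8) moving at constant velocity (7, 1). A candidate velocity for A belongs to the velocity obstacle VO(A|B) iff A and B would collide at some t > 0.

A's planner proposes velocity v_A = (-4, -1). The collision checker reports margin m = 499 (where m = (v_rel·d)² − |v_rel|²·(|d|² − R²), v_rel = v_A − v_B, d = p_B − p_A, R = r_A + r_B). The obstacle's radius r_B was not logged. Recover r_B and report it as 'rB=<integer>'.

m = 499
d = (-5, -1);  v_rel = (-11, -2),  |v_rel|² = 125
v_rel×d = (-11)·(-1) − (-2)·(-5) = 1
since m = R²·125 − 1²:  R² = (1 + 499) / 125 = 4
R = √4 = 2  ⇒  r_B = 2 − 1 = 1

rB=1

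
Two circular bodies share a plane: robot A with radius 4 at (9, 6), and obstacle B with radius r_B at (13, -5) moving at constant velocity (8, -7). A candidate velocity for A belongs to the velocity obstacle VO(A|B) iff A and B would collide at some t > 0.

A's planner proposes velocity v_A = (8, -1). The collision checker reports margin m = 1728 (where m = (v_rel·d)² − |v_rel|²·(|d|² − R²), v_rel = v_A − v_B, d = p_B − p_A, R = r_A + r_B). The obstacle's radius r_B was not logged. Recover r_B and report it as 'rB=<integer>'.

m = 1728
d = (4, -11);  v_rel = (0, 6),  |v_rel|² = 36
v_rel×d = (0)·(-11) − (6)·(4) = -24
since m = R²·36 − (-24)²:  R² = (576 + 1728) / 36 = 64
R = √64 = 8  ⇒  r_B = 8 − 4 = 4

rB=4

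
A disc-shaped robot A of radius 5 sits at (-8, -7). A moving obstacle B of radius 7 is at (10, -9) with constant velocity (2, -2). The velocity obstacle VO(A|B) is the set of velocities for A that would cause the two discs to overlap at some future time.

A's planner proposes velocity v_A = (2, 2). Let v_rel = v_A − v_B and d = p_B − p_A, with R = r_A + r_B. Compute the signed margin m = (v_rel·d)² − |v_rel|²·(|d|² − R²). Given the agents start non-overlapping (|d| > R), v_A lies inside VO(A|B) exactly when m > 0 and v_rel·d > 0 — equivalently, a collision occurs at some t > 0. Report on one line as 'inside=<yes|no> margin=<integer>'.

d = (18, -2),  |d|² = 328;  R = 5+7 = 12,  c = 328−12² = 184
v_rel = (0, 4),  |v_rel|² = 16;  v_rel·d = (0)·(18) + (4)·(-2) = -8
16·t² + 16·t + 184 = 0  ⇒  m = (-8)² − 16·184 = -2880
m = -2880 < 0,  v_rel·d = -8 < 0  ⇒  outside

inside=no margin=-2880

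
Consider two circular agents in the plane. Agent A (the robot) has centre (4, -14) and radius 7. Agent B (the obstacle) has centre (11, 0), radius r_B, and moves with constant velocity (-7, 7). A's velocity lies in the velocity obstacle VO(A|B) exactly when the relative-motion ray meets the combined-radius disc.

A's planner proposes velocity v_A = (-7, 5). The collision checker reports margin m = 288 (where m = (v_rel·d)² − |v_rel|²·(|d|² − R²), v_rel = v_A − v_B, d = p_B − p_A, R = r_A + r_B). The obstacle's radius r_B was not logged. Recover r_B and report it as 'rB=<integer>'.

m = 288
d = (7, 14);  v_rel = (0, -2),  |v_rel|² = 4
v_rel×d = (0)·(14) − (-2)·(7) = 14
since m = R²·4 − 14²:  R² = (196 + 288) / 4 = 121
R = √121 = 11  ⇒  r_B = 11 − 7 = 4

rB=4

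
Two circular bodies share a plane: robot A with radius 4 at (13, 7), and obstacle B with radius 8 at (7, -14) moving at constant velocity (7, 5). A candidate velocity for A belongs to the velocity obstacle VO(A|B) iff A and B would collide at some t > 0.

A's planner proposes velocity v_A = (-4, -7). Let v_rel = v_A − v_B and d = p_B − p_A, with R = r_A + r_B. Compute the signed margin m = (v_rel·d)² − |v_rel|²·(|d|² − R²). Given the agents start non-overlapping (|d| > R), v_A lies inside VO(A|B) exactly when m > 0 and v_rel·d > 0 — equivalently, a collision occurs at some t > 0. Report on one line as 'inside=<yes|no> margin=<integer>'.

d = (-6, -21),  |d|² = 477;  R = 4+8 = 12,  c = 477−12² = 333
v_rel = (-11, -12),  |v_rel|² = 265;  v_rel·d = (-11)·(-6) + (-12)·(-21) = 318
265·t² − 636·t + 333 = 0  ⇒  m = 318² − 265·333 = 12879
m = 12879 > 0,  v_rel·d = 318 > 0  ⇒  inside

inside=yes margin=12879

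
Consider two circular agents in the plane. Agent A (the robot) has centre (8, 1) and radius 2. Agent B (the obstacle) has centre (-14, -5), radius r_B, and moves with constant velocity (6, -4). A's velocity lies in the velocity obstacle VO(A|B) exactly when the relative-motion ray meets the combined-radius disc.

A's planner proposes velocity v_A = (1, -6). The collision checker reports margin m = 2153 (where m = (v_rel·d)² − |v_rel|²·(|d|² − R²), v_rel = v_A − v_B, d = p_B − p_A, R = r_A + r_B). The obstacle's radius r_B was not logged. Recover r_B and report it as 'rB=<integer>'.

m = 2153
d = (-22, -6);  v_rel = (-5, -2),  |v_rel|² = 29
v_rel×d = (-5)·(-6) − (-2)·(-22) = -14
since m = R²·29 − (-14)²:  R² = (196 + 2153) / 29 = 81
R = √81 = 9  ⇒  r_B = 9 − 2 = 7

rB=7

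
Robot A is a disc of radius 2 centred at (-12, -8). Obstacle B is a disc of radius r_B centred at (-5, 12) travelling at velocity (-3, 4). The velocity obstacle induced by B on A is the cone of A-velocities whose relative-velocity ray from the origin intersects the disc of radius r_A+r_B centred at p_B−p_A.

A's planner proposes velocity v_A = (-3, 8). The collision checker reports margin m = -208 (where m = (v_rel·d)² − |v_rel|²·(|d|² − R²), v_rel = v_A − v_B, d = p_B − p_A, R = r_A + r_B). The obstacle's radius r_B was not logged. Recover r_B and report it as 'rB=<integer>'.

m = -208
d = (7, 20);  v_rel = (0, 4),  |v_rel|² = 16
v_rel×d = (0)·(20) − (4)·(7) = -28
since m = R²·16 − (-28)²:  R² = (784 + -208) / 16 = 36
R = √36 = 6  ⇒  r_B = 6 − 2 = 4

rB=4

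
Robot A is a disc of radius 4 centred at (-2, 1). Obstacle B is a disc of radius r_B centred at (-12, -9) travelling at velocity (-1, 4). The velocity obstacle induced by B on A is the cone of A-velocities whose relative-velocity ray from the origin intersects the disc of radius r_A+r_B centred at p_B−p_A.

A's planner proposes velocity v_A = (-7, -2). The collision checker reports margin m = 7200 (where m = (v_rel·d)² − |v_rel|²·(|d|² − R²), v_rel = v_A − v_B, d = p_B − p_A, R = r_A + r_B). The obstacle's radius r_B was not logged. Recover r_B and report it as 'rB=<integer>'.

m = 7200
d = (-10, -10);  v_rel = (-6, -6),  |v_rel|² = 72
v_rel×d = (-6)·(-10) − (-6)·(-10) = 0
since m = R²·72 − 0²:  R² = (0 + 7200) / 72 = 100
R = √100 = 10  ⇒  r_B = 10 − 4 = 6

rB=6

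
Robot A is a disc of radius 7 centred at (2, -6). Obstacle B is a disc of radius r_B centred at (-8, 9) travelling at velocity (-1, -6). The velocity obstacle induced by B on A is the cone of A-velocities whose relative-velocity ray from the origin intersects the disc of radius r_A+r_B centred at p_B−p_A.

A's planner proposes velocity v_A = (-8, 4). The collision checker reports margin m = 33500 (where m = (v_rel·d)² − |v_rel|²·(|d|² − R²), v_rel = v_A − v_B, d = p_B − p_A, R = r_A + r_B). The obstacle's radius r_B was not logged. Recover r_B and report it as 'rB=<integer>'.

m = 33500
d = (-10, 15);  v_rel = (-7, 10),  |v_rel|² = 149
v_rel×d = (-7)·(15) − (10)·(-10) = -5
since m = R²·149 − (-5)²:  R² = (25 + 33500) / 149 = 225
R = √225 = 15  ⇒  r_B = 15 − 7 = 8

rB=8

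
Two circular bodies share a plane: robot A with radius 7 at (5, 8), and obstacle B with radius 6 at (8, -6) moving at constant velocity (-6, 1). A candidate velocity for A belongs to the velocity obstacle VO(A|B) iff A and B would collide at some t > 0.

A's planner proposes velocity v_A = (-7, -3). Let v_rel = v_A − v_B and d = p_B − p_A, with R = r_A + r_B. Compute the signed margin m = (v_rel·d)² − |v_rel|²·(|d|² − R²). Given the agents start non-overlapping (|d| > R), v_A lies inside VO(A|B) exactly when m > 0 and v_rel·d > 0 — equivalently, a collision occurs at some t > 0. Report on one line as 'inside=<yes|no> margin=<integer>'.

d = (3, -14),  |d|² = 205;  R = 7+6 = 13,  c = 205−13² = 36
v_rel = (-1, -4),  |v_rel|² = 17;  v_rel·d = (-1)·(3) + (-4)·(-14) = 53
17·t² − 106·t + 36 = 0  ⇒  m = 53² − 17·36 = 2197
m = 2197 > 0,  v_rel·d = 53 > 0  ⇒  inside

inside=yes margin=2197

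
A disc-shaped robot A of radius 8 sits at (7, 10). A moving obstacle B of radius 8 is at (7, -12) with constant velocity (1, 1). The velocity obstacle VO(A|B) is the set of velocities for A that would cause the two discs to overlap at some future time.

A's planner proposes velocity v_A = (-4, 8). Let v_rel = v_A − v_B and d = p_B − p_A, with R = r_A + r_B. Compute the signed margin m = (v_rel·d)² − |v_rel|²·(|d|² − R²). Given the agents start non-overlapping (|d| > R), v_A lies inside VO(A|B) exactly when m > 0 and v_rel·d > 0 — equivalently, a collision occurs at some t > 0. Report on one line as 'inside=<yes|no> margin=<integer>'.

d = (0, -22),  |d|² = 484;  R = 8+8 = 16,  c = 484−16² = 228
v_rel = (-5, 7),  |v_rel|² = 74;  v_rel·d = (-5)·(0) + (7)·(-22) = -154
74·t² + 308·t + 228 = 0  ⇒  m = (-154)² − 74·228 = 6844
m = 6844 > 0,  v_rel·d = -154 < 0  ⇒  outside

inside=no margin=6844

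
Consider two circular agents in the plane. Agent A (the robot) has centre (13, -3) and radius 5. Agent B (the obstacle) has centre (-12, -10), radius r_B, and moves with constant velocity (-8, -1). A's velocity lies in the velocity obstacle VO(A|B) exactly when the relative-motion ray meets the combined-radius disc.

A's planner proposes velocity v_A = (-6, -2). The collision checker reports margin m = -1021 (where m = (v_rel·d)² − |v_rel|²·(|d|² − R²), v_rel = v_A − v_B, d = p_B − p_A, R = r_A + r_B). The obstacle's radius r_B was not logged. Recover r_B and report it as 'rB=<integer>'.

m = -1021
d = (-25, -7);  v_rel = (2, -1),  |v_rel|² = 5
v_rel×d = (2)·(-7) − (-1)·(-25) = -39
since m = R²·5 − (-39)²:  R² = (1521 + -1021) / 5 = 100
R = √100 = 10  ⇒  r_B = 10 − 5 = 5

rB=5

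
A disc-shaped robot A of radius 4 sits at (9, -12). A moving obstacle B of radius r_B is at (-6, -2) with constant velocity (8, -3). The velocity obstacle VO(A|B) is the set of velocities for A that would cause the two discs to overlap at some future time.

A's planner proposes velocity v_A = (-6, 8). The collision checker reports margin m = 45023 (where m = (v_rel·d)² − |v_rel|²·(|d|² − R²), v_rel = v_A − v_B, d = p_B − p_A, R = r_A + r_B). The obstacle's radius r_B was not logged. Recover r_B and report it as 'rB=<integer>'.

m = 45023
d = (-15, 10);  v_rel = (-14, 11),  |v_rel|² = 317
v_rel×d = (-14)·(10) − (11)·(-15) = 25
since m = R²·317 − 25²:  R² = (625 + 45023) / 317 = 144
R = √144 = 12  ⇒  r_B = 12 − 4 = 8

rB=8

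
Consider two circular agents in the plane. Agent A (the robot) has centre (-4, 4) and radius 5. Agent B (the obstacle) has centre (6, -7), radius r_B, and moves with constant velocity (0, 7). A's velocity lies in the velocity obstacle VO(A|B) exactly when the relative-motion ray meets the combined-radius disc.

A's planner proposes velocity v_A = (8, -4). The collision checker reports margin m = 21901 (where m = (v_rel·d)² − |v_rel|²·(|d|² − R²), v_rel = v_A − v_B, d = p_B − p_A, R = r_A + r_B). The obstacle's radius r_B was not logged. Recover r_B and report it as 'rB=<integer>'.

m = 21901
d = (10, -11);  v_rel = (8, -11),  |v_rel|² = 185
v_rel×d = (8)·(-11) − (-11)·(10) = 22
since m = R²·185 − 22²:  R² = (484 + 21901) / 185 = 121
R = √121 = 11  ⇒  r_B = 11 − 5 = 6

rB=6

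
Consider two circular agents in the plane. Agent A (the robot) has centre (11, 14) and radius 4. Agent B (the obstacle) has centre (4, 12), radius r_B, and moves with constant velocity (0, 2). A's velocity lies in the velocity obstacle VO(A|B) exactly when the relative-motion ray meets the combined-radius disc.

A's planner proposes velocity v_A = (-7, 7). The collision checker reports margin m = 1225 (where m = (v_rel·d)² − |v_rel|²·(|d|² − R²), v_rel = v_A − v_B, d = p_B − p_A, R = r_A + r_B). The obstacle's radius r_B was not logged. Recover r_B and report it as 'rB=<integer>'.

m = 1225
d = (-7, -2);  v_rel = (-7, 5),  |v_rel|² = 74
v_rel×d = (-7)·(-2) − (5)·(-7) = 49
since m = R²·74 − 49²:  R² = (2401 + 1225) / 74 = 49
R = √49 = 7  ⇒  r_B = 7 − 4 = 3

rB=3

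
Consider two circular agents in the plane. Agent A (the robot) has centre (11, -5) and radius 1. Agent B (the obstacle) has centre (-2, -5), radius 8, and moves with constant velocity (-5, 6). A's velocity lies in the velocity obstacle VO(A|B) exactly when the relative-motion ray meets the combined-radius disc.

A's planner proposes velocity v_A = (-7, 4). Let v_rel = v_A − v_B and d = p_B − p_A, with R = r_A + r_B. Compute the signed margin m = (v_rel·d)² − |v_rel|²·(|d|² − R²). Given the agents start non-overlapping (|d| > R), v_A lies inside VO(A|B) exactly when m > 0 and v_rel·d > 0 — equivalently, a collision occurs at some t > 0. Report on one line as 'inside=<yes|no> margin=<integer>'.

d = (-13, 0),  |d|² = 169;  R = 1+8 = 9,  c = 169−9² = 88
v_rel = (-2, -2),  |v_rel|² = 8;  v_rel·d = (-2)·(-13) + (-2)·(0) = 26
8·t² − 52·t + 88 = 0  ⇒  m = 26² − 8·88 = -28
m = -28 < 0,  v_rel·d = 26 > 0  ⇒  outside

inside=no margin=-28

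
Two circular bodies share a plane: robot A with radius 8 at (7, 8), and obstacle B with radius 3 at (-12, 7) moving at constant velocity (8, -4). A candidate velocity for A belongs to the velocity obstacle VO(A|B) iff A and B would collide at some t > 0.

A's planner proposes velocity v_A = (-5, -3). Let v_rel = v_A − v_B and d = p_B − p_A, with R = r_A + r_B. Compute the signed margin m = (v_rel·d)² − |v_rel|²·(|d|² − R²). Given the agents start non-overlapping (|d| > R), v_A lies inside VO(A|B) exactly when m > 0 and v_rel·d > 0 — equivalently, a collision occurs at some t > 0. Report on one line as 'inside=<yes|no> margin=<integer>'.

d = (-19, -1),  |d|² = 362;  R = 8+3 = 11,  c = 362−11² = 241
v_rel = (-13, 1),  |v_rel|² = 170;  v_rel·d = (-13)·(-19) + (1)·(-1) = 246
170·t² − 492·t + 241 = 0  ⇒  m = 246² − 170·241 = 19546
m = 19546 > 0,  v_rel·d = 246 > 0  ⇒  inside

inside=yes margin=19546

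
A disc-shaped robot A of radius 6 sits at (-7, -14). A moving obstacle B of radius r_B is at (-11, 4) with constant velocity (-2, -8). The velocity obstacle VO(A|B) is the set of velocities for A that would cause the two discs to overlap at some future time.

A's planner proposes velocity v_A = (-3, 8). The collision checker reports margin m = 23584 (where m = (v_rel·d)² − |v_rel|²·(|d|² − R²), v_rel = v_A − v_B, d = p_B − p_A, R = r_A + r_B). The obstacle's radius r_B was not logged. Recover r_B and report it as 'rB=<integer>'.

m = 23584
d = (-4, 18);  v_rel = (-1, 16),  |v_rel|² = 257
v_rel×d = (-1)·(18) − (16)·(-4) = 46
since m = R²·257 − 46²:  R² = (2116 + 23584) / 257 = 100
R = √100 = 10  ⇒  r_B = 10 − 6 = 4

rB=4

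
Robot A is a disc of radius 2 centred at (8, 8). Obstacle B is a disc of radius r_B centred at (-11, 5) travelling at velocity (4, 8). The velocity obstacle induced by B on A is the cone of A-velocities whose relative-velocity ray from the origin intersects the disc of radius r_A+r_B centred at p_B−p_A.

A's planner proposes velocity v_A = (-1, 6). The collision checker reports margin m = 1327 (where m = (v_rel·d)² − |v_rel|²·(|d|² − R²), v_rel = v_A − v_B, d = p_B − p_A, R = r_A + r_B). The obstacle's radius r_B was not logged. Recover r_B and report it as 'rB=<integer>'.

m = 1327
d = (-19, -3);  v_rel = (-5, -2),  |v_rel|² = 29
v_rel×d = (-5)·(-3) − (-2)·(-19) = -23
since m = R²·29 − (-23)²:  R² = (529 + 1327) / 29 = 64
R = √64 = 8  ⇒  r_B = 8 − 2 = 6

rB=6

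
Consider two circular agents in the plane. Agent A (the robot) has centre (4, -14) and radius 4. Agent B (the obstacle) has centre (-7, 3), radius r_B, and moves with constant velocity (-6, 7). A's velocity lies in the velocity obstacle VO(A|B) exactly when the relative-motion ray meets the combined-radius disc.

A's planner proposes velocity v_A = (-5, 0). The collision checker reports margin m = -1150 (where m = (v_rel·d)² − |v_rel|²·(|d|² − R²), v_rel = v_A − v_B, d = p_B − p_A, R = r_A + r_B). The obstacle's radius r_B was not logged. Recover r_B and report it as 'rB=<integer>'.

m = -1150
d = (-11, 17);  v_rel = (1, -7),  |v_rel|² = 50
v_rel×d = (1)·(17) − (-7)·(-11) = -60
since m = R²·50 − (-60)²:  R² = (3600 + -1150) / 50 = 49
R = √49 = 7  ⇒  r_B = 7 − 4 = 3

rB=3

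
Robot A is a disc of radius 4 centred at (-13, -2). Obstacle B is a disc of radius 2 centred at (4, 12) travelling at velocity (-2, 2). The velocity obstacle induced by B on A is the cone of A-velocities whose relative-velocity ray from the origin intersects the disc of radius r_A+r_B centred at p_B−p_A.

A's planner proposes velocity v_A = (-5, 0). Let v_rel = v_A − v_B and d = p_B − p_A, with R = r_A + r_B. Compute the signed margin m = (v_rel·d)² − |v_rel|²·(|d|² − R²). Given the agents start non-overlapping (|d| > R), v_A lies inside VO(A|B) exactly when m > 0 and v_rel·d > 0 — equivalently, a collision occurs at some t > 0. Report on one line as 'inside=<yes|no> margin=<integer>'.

d = (17, 14),  |d|² = 485;  R = 4+2 = 6,  c = 485−6² = 449
v_rel = (-3, -2),  |v_rel|² = 13;  v_rel·d = (-3)·(17) + (-2)·(14) = -79
13·t² + 158·t + 449 = 0  ⇒  m = (-79)² − 13·449 = 404
m = 404 > 0,  v_rel·d = -79 < 0  ⇒  outside

inside=no margin=404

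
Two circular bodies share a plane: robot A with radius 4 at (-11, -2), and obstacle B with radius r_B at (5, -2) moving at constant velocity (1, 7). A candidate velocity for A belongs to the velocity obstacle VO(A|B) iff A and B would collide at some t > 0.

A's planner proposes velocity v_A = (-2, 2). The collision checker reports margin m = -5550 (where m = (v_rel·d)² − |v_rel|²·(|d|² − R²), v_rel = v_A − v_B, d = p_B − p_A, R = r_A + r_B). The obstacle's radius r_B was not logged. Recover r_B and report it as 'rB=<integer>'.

m = -5550
d = (16, 0);  v_rel = (-3, -5),  |v_rel|² = 34
v_rel×d = (-3)·(0) − (-5)·(16) = 80
since m = R²·34 − 80²:  R² = (6400 + -5550) / 34 = 25
R = √25 = 5  ⇒  r_B = 5 − 4 = 1

rB=1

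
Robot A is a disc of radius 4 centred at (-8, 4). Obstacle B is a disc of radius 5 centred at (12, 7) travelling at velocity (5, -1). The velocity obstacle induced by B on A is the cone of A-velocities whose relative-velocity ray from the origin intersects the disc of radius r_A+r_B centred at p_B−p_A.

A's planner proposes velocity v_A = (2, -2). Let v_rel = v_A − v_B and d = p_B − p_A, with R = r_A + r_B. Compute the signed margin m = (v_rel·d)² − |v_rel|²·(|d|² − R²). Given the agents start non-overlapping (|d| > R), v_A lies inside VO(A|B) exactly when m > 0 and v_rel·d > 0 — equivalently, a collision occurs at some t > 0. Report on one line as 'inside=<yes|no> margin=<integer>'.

d = (20, 3),  |d|² = 409;  R = 4+5 = 9,  c = 409−9² = 328
v_rel = (-3, -1),  |v_rel|² = 10;  v_rel·d = (-3)·(20) + (-1)·(3) = -63
10·t² + 126·t + 328 = 0  ⇒  m = (-63)² − 10·328 = 689
m = 689 > 0,  v_rel·d = -63 < 0  ⇒  outside

inside=no margin=689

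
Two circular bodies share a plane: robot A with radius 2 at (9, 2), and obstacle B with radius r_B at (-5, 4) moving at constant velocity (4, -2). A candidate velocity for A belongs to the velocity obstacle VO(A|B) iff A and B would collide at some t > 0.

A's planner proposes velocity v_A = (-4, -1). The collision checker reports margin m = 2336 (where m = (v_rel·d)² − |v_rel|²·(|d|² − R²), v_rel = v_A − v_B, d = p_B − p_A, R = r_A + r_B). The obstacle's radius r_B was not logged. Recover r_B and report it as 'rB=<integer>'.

m = 2336
d = (-14, 2);  v_rel = (-8, 1),  |v_rel|² = 65
v_rel×d = (-8)·(2) − (1)·(-14) = -2
since m = R²·65 − (-2)²:  R² = (4 + 2336) / 65 = 36
R = √36 = 6  ⇒  r_B = 6 − 2 = 4

rB=4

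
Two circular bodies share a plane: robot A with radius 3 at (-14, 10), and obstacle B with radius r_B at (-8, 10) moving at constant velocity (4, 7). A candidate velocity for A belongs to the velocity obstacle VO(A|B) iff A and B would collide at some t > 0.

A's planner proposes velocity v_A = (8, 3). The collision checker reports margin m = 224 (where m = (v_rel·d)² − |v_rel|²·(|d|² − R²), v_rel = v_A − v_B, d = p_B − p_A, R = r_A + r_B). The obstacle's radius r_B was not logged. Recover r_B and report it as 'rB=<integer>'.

m = 224
d = (6, 0);  v_rel = (4, -4),  |v_rel|² = 32
v_rel×d = (4)·(0) − (-4)·(6) = 24
since m = R²·32 − 24²:  R² = (576 + 224) / 32 = 25
R = √25 = 5  ⇒  r_B = 5 − 3 = 2

rB=2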